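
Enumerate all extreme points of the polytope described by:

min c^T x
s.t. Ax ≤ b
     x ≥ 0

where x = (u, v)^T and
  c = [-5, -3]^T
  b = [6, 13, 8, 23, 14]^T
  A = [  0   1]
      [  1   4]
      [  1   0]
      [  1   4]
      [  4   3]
Each vertex is the intersection of two constraint boundaries that also satisfies all remaining constraints:
  u = 0 and v = 0 → (0, 0)
  4u + 3v = 14 and v = 0 → (3.5, 0)
  u + 4v = 13 and 4u + 3v = 14 → (1.308, 2.923)
  u + 4v = 13 and u = 0 → (0, 3.25)

Vertices: (0, 0), (3.5, 0), (1.308, 2.923), (0, 3.25)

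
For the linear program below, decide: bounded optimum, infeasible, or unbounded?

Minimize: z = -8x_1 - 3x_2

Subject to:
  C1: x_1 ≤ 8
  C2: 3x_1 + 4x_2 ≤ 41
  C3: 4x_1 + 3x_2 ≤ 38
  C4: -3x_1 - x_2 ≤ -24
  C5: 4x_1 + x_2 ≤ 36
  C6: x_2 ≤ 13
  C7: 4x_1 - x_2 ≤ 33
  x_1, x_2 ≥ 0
The point (8, 2) satisfies every constraint, so the LP is feasible; the constraints give x_1 ≤ 8 and x_2 ≤ 13, which with x_1, x_2 ≥ 0 keep the feasible region inside a bounded box. A feasible, bounded LP attains a finite optimum at a vertex.

Evaluating z = -8x_1 - 3x_2 at each vertex:
  (8, 0): z = -64
  (8, 2): z = -70
  (6.8, 3.6): z = -65.2

Feasible with finite optimum z* = -70 at (8, 2).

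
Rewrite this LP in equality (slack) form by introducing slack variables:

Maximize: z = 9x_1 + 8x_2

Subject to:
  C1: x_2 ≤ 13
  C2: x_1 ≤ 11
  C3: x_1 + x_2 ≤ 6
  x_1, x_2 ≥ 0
max z = 9x_1 + 8x_2

s.t.
  x_2 + s1 = 13
  x_1 + s2 = 11
  x_1 + x_2 + s3 = 6
  x_1, x_2, s1, s2, s3 ≥ 0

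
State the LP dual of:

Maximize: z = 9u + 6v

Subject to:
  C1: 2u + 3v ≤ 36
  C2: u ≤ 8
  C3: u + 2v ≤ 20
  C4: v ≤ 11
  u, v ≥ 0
Minimize: z = 36y1 + 8y2 + 20y3 + 11y4

Subject to:
  C1: -2y1 - y2 - y3 ≤ -9
  C2: -3y1 - 2y3 - y4 ≤ -6
  y1, y2, y3, y4 ≥ 0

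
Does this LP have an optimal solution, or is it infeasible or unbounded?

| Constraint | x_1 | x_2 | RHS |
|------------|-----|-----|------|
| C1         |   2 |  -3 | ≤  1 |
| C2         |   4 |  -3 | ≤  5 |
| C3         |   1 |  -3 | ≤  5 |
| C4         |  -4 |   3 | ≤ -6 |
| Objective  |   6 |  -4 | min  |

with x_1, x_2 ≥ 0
C2 requires 4x_1 - 3x_2 ≤ 5, while C4 (-4x_1 + 3x_2 ≤ -6) is equivalent to 4x_1 - 3x_2 ≥ 6. Together they would need 6 ≤ 4x_1 - 3x_2 ≤ 5, which is impossible since 6 > 5. No point satisfies all constraints.

Infeasible — the constraint set is empty.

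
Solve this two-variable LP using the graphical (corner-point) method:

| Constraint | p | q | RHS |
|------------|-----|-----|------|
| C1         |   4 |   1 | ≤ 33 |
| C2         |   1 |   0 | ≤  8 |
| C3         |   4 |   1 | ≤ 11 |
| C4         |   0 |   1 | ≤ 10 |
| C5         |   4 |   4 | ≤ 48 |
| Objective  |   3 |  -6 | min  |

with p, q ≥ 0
Each vertex is the intersection of two constraint boundaries that also satisfies all remaining constraints:
  p = 0 and q = 0 → (0, 0)
  4p + q = 11 and q = 0 → (2.75, 0)
  4p + q = 11 and q = 10 → (0.25, 10)
  q = 10 and p = 0 → (0, 10)

Evaluating z = 3p - 6q at each vertex:
  (0, 0): z = 0
  (2.75, 0): z = 8.25
  (0.25, 10): z = -59.25
  (0, 10): z = -60

The minimum is at (0, 10) with z = -60.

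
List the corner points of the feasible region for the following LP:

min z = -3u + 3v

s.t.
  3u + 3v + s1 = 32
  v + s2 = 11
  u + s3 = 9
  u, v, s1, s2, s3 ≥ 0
Each vertex is the intersection of two constraint boundaries that also satisfies all remaining constraints:
  u = 0 and v = 0 → (0, 0)
  u = 9 and v = 0 → (9, 0)
  3u + 3v = 32 and u = 9 → (9, 1.667)
  3u + 3v = 32 and u = 0 → (0, 10.67)

Vertices: (0, 0), (9, 0), (9, 1.667), (0, 10.67)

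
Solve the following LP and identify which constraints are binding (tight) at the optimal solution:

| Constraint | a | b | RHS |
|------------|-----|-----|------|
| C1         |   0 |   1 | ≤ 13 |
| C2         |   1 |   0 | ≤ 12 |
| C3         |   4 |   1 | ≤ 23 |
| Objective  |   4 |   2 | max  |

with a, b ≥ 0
Optimal: a = 2.5, b = 13
Binding: C1, C3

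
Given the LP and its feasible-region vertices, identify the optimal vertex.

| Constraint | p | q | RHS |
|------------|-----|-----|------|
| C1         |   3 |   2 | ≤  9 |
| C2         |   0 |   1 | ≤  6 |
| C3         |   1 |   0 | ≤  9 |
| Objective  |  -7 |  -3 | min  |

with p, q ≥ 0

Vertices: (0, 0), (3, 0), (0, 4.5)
(3, 0) with z = -21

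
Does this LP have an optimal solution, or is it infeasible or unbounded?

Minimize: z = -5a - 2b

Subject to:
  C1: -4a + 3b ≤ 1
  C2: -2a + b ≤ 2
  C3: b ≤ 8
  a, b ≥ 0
Feasible point: (0, 0) satisfies every constraint, so the LP is feasible.
Direction d = (1, 0): for each constraint row a, a·d ≤ 0 —
  (-4)(1) + (3)(0) = -4 ≤ 0
  (-2)(1) + (1)(0) = -2 ≤ 0
  (0)(1) + (1)(0) = 0 ≤ 0
and d ≥ 0, so (0, 0) + t·d stays feasible for every t ≥ 0. Along this ray z = -5a - 2b changes by -5 per unit t, so z → −∞.

Unbounded: there is a feasible ray along which z → −∞.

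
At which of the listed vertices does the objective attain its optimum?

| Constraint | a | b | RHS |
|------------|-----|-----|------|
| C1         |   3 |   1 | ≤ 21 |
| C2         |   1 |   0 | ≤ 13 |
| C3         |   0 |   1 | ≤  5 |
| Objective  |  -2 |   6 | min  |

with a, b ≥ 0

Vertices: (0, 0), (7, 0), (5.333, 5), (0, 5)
Evaluating z = -2a + 6b at each vertex:
  (0, 0): z = 0
  (7, 0): z = -14
  (5.333, 5): z = 19.33
  (0, 5): z = 30

The smallest value is z = -14, attained at (7, 0).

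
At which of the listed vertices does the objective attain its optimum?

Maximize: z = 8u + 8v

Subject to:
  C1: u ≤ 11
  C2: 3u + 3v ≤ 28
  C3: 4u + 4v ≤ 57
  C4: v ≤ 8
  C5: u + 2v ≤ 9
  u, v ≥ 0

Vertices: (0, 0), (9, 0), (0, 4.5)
(9, 0) with z = 72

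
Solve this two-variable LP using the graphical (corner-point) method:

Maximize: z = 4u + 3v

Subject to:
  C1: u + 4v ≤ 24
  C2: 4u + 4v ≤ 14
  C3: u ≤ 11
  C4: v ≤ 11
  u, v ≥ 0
Each vertex is the intersection of two constraint boundaries that also satisfies all remaining constraints:
  u = 0 and v = 0 → (0, 0)
  4u + 4v = 14 and v = 0 → (3.5, 0)
  4u + 4v = 14 and u = 0 → (0, 3.5)

Evaluating z = 4u + 3v at each vertex:
  (0, 0): z = 0
  (3.5, 0): z = 14
  (0, 3.5): z = 10.5

The maximum is at (3.5, 0) with z = 14.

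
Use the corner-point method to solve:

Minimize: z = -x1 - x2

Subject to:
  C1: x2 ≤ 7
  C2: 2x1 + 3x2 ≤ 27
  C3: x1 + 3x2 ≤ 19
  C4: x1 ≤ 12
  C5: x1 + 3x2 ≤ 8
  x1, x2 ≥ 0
x1 = 8, x2 = 0, z = -8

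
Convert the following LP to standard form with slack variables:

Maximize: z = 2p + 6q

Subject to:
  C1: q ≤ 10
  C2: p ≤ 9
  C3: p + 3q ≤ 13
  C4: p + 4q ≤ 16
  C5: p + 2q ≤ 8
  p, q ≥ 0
max z = 2p + 6q

s.t.
  q + s1 = 10
  p + s2 = 9
  p + 3q + s3 = 13
  p + 4q + s4 = 16
  p + 2q + s5 = 8
  p, q, s1, s2, s3, s4, s5 ≥ 0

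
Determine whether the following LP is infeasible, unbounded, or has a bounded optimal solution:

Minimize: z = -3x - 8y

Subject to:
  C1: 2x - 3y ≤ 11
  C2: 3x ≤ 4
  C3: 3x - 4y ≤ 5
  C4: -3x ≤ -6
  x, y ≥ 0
C2 requires 3x ≤ 4, while C4 (-3x ≤ -6) is equivalent to 3x ≥ 6. Together they would need 6 ≤ 3x ≤ 4, which is impossible since 6 > 4. No point satisfies all constraints.

The feasible region is empty; the LP is infeasible.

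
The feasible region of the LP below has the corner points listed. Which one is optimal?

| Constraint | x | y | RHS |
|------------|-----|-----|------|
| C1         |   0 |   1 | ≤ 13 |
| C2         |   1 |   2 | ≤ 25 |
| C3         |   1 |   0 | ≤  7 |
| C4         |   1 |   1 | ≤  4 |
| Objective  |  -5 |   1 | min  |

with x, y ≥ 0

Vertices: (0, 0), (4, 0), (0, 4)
Evaluating z = -5x + y at each vertex:
  (0, 0): z = 0
  (4, 0): z = -20
  (0, 4): z = 4

The smallest value is z = -20, attained at (4, 0).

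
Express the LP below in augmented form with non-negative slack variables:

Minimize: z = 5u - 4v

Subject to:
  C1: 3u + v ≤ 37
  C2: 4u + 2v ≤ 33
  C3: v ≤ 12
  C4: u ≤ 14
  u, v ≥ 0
min z = 5u - 4v

s.t.
  3u + v + s1 = 37
  4u + 2v + s2 = 33
  v + s3 = 12
  u + s4 = 14
  u, v, s1, s2, s3, s4 ≥ 0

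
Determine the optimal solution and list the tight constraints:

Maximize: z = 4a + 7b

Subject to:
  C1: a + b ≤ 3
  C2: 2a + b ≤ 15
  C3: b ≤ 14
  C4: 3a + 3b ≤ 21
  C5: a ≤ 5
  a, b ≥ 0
Optimal: a = 0, b = 3
Binding: C1, a ≥ 0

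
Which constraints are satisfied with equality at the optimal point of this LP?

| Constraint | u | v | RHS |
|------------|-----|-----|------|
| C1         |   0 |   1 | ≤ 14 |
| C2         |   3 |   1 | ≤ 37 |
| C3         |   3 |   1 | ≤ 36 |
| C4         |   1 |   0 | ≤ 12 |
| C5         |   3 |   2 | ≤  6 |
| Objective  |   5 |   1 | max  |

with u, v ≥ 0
Optimal: u = 2, v = 0
Binding: C5, v ≥ 0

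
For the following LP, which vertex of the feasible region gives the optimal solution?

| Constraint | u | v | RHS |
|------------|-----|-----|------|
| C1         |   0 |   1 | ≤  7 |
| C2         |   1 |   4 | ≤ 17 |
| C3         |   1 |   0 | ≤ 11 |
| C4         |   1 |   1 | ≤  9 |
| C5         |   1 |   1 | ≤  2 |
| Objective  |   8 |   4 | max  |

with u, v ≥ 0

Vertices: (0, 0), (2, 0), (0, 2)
Evaluating z = 8u + 4v at each vertex:
  (0, 0): z = 0
  (2, 0): z = 16
  (0, 2): z = 8

The largest value is z = 16, attained at (2, 0).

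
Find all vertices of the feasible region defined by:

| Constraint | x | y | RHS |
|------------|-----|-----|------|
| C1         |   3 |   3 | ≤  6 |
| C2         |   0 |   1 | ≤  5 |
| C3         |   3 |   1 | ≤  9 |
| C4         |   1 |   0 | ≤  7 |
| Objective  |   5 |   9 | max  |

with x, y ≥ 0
Each vertex is the intersection of two constraint boundaries that also satisfies all remaining constraints:
  x = 0 and y = 0 → (0, 0)
  3x + 3y = 6 and y = 0 → (2, 0)
  3x + 3y = 6 and x = 0 → (0, 2)

Vertices: (0, 0), (2, 0), (0, 2)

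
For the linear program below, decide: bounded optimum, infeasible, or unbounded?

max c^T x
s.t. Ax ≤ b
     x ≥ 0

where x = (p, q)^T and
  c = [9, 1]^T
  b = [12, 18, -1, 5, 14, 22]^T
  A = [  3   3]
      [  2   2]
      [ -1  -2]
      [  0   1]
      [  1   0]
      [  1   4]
The point (4, 0) satisfies every constraint, so the LP is feasible; the constraints give p ≤ 14 and q ≤ 5, which with p, q ≥ 0 keep the feasible region inside a bounded box. A feasible, bounded LP attains a finite optimum at a vertex.

The LP has an optimal solution: (4, 0) with z = 36.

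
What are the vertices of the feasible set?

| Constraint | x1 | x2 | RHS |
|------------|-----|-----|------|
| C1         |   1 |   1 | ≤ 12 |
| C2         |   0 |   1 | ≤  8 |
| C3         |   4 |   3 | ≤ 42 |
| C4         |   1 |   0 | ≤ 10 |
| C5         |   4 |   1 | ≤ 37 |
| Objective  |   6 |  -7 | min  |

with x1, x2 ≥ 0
Each vertex is the intersection of two constraint boundaries that also satisfies all remaining constraints:
  x1 = 0 and x2 = 0 → (0, 0)
  4x1 + x2 = 37 and x2 = 0 → (9.25, 0)
  4x1 + 3x2 = 42 and 4x1 + x2 = 37 → (8.625, 2.5)
  x1 + x2 = 12 and 4x1 + 3x2 = 42 → (6, 6)
  x1 + x2 = 12 and x2 = 8 → (4, 8)
  x2 = 8 and x1 = 0 → (0, 8)

Vertices: (0, 0), (9.25, 0), (8.625, 2.5), (6, 6), (4, 8), (0, 8)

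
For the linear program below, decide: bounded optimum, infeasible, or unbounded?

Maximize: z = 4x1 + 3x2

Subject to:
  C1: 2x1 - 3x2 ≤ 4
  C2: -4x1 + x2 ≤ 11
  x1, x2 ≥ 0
Feasible point: (0, 0) satisfies every constraint, so the LP is feasible.
Direction d = (1, 1): for each constraint row a, a·d ≤ 0 —
  (2)(1) + (-3)(1) = -1 ≤ 0
  (-4)(1) + (1)(1) = -3 ≤ 0
and d ≥ 0, so (0, 0) + t·d stays feasible for every t ≥ 0. Along this ray z = 4x1 + 3x2 changes by 7 per unit t, so z → +∞.

Unbounded — the objective can increase without bound over the feasible region.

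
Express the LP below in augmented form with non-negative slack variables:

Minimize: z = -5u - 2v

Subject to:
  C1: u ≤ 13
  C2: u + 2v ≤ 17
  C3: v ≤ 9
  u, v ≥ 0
min z = -5u - 2v

s.t.
  u + s1 = 13
  u + 2v + s2 = 17
  v + s3 = 9
  u, v, s1, s2, s3 ≥ 0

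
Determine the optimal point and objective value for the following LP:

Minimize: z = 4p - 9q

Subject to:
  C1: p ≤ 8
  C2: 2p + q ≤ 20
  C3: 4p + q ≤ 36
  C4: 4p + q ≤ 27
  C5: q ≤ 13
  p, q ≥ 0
Each vertex is the intersection of two constraint boundaries that also satisfies all remaining constraints:
  p = 0 and q = 0 → (0, 0)
  4p + q = 27 and q = 0 → (6.75, 0)
  2p + q = 20 and 4p + q = 27 → (3.5, 13)
  q = 13 and p = 0 → (0, 13)

Evaluating z = 4p - 9q at each vertex:
  (0, 0): z = 0
  (6.75, 0): z = 27
  (3.5, 13): z = -103
  (0, 13): z = -117

The minimum is at (0, 13) with z = -117.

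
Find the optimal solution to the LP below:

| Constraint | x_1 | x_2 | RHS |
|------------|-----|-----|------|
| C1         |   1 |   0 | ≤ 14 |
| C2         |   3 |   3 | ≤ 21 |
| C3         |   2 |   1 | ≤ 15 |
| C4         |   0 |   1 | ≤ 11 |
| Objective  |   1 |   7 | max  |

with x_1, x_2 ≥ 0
Each vertex is the intersection of two constraint boundaries that also satisfies all remaining constraints:
  x_1 = 0 and x_2 = 0 → (0, 0)
  3x_1 + 3x_2 = 21 and x_2 = 0 → (7, 0)
  3x_1 + 3x_2 = 21 and x_1 = 0 → (0, 7)

Evaluating z = x_1 + 7x_2 at each vertex:
  (0, 0): z = 0
  (7, 0): z = 7
  (0, 7): z = 49

The maximum is at (0, 7) with z = 49.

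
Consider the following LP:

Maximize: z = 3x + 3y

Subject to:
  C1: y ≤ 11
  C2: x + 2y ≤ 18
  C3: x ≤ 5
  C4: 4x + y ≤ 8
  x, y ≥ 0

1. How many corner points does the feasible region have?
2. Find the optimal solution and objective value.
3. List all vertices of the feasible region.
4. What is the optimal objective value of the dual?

1. 3
2. x = 0, y = 8, z = 24
3. (0, 0), (2, 0), (0, 8)
4. 24 (by strong duality, equal to the primal optimum)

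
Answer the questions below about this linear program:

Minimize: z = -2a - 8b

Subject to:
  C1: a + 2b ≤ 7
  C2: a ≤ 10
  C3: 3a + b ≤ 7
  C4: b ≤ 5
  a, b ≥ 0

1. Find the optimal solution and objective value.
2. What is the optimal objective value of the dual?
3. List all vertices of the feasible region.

1. a = 0, b = 3.5, z = -28
2. -28 (by strong duality, equal to the primal optimum)
3. (0, 0), (2.333, 0), (1.4, 2.8), (0, 3.5)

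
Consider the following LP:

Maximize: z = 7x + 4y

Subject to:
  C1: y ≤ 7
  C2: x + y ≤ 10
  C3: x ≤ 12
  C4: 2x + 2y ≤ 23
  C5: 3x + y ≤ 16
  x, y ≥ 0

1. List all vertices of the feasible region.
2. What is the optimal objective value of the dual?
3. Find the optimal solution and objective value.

1. (0, 0), (5.333, 0), (3, 7), (0, 7)
2. 49 (by strong duality, equal to the primal optimum)
3. x = 3, y = 7, z = 49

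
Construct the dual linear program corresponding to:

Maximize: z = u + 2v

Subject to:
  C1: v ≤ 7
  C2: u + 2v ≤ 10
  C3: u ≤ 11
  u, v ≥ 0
Minimize: z = 7y1 + 10y2 + 11y3

Subject to:
  C1: -y2 - y3 ≤ -1
  C2: -y1 - 2y2 ≤ -2
  y1, y2, y3 ≥ 0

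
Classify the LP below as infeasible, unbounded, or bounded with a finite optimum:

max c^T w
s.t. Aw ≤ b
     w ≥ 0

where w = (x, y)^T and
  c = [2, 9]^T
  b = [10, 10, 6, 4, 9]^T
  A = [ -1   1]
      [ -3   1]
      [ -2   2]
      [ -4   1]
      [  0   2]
Feasible point: (0, 0) satisfies every constraint, so the LP is feasible.
Direction d = (1, 0): for each constraint row a, a·d ≤ 0 —
  (-1)(1) + (1)(0) = -1 ≤ 0
  (-3)(1) + (1)(0) = -3 ≤ 0
  (-2)(1) + (2)(0) = -2 ≤ 0
  (-4)(1) + (1)(0) = -4 ≤ 0
  (0)(1) + (2)(0) = 0 ≤ 0
and d ≥ 0, so (0, 0) + t·d stays feasible for every t ≥ 0. Along this ray z = 2x + 9y changes by 2 per unit t, so z → +∞.

Unbounded: there is a feasible ray along which z → +∞.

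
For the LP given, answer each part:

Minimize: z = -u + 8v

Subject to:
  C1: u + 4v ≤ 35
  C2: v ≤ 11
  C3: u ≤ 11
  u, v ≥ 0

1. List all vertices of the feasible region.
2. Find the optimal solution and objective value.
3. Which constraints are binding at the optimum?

1. (0, 0), (11, 0), (11, 6), (0, 8.75)
2. u = 11, v = 0, z = -11
3. C3, v ≥ 0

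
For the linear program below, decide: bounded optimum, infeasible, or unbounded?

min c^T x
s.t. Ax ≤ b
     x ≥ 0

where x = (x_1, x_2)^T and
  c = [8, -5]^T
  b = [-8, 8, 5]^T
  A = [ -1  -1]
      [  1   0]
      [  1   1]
One constraint requires x_1 + x_2 ≤ 5, while the constraint -x_1 - x_2 ≤ -8 is equivalent to x_1 + x_2 ≥ 8. Together they would need 8 ≤ x_1 + x_2 ≤ 5, which is impossible since 8 > 5. No point satisfies all constraints.

The feasible region is empty; the LP is infeasible.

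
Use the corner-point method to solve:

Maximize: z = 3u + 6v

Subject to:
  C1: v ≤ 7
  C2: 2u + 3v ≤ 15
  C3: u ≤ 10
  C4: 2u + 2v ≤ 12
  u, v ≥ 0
u = 0, v = 5, z = 30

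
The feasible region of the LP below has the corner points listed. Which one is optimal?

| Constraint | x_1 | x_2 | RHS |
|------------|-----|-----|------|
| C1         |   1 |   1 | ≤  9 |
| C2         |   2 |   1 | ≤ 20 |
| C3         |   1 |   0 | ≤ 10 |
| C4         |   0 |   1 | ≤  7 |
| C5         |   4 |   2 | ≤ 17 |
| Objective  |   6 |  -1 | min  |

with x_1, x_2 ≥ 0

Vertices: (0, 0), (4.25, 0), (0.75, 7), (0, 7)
(0, 7) with z = -7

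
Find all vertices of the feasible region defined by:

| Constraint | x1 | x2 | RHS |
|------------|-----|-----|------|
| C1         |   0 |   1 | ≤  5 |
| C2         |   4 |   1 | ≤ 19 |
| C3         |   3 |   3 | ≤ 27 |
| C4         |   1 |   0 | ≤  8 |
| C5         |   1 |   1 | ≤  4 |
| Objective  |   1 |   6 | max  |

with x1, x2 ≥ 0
Each vertex is the intersection of two constraint boundaries that also satisfies all remaining constraints:
  x1 = 0 and x2 = 0 → (0, 0)
  x1 + x2 = 4 and x2 = 0 → (4, 0)
  x1 + x2 = 4 and x1 = 0 → (0, 4)

Vertices: (0, 0), (4, 0), (0, 4)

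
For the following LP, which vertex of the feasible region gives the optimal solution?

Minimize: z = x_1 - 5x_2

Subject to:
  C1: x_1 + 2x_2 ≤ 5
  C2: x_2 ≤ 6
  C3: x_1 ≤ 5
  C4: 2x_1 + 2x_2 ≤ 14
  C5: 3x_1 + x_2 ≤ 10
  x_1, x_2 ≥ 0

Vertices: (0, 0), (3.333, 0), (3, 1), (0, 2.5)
Evaluating z = x_1 - 5x_2 at each vertex:
  (0, 0): z = 0
  (3.333, 0): z = 3.333
  (3, 1): z = -2
  (0, 2.5): z = -12.5

The smallest value is z = -12.5, attained at (0, 2.5).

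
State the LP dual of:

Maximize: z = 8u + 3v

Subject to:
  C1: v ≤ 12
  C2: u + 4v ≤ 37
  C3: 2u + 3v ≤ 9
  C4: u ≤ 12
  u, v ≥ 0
Minimize: z = 12y1 + 37y2 + 9y3 + 12y4

Subject to:
  C1: -y2 - 2y3 - y4 ≤ -8
  C2: -y1 - 4y2 - 3y3 ≤ -3
  y1, y2, y3, y4 ≥ 0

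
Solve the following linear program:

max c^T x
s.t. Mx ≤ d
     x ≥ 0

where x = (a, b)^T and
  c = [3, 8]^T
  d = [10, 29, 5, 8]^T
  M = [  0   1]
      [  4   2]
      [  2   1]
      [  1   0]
a = 0, b = 5, z = 40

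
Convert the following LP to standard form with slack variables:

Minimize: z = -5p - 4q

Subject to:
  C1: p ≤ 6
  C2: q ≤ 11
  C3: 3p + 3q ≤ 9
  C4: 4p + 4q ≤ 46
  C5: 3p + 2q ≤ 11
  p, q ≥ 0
min z = -5p - 4q

s.t.
  p + s1 = 6
  q + s2 = 11
  3p + 3q + s3 = 9
  4p + 4q + s4 = 46
  3p + 2q + s5 = 11
  p, q, s1, s2, s3, s4, s5 ≥ 0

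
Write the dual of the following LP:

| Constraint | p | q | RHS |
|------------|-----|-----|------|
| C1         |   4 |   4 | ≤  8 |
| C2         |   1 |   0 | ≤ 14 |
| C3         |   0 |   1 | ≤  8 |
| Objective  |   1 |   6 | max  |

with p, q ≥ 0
Minimize: z = 8y1 + 14y2 + 8y3

Subject to:
  C1: -4y1 - y2 ≤ -1
  C2: -4y1 - y3 ≤ -6
  y1, y2, y3 ≥ 0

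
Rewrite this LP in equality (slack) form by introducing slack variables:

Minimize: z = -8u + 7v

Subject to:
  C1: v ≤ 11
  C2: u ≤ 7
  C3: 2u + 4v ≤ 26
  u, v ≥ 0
min z = -8u + 7v

s.t.
  v + s1 = 11
  u + s2 = 7
  2u + 4v + s3 = 26
  u, v, s1, s2, s3 ≥ 0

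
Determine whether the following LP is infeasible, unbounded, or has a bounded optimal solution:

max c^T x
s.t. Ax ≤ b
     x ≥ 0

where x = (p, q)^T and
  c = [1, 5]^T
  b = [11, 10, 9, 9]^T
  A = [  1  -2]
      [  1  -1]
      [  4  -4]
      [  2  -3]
Feasible point: (0, 0) satisfies every constraint, so the LP is feasible.
Direction d = (0, 1): for each constraint row a, a·d ≤ 0 —
  (1)(0) + (-2)(1) = -2 ≤ 0
  (1)(0) + (-1)(1) = -1 ≤ 0
  (4)(0) + (-4)(1) = -4 ≤ 0
  (2)(0) + (-3)(1) = -3 ≤ 0
and d ≥ 0, so (0, 0) + t·d stays feasible for every t ≥ 0. Along this ray z = p + 5q changes by 5 per unit t, so z → +∞.

The LP is unbounded; z can be made arbitrarily large.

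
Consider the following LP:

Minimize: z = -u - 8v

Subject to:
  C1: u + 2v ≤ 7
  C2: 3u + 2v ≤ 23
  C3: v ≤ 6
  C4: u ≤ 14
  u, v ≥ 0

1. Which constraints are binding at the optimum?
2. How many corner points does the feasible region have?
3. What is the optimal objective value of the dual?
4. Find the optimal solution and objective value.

1. C1, u ≥ 0
2. 3
3. -28 (by strong duality, equal to the primal optimum)
4. u = 0, v = 3.5, z = -28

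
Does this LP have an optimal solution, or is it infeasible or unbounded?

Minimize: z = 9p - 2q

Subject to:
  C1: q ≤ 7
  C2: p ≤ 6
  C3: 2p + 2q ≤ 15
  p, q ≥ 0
The point (0, 7) satisfies every constraint, so the LP is feasible; the constraints give p ≤ 6 and q ≤ 7, which with p, q ≥ 0 keep the feasible region inside a bounded box. A feasible, bounded LP attains a finite optimum at a vertex.

Feasible with finite optimum z* = -14 at (0, 7).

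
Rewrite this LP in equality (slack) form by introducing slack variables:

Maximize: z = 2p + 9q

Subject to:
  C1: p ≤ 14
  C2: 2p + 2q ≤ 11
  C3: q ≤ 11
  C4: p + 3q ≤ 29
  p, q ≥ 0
max z = 2p + 9q

s.t.
  p + s1 = 14
  2p + 2q + s2 = 11
  q + s3 = 11
  p + 3q + s4 = 29
  p, q, s1, s2, s3, s4 ≥ 0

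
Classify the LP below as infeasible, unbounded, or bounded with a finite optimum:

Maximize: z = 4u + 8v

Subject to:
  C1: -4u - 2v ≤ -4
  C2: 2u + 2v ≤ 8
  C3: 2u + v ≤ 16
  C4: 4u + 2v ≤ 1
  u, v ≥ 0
C4 requires 4u + 2v ≤ 1, while C1 (-4u - 2v ≤ -4) is equivalent to 4u + 2v ≥ 4. Together they would need 4 ≤ 4u + 2v ≤ 1, which is impossible since 4 > 1. No point satisfies all constraints.

Infeasible: no point satisfies all constraints simultaneously.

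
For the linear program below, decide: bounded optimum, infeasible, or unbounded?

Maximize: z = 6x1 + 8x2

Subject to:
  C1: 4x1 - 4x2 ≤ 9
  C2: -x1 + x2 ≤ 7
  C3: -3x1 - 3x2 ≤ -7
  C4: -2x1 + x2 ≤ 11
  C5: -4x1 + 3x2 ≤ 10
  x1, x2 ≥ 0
Feasible point: (0, 3) satisfies every constraint, so the LP is feasible.
Direction d = (1, 1): for each constraint row a, a·d ≤ 0 —
  (4)(1) + (-4)(1) = 0 ≤ 0
  (-1)(1) + (1)(1) = 0 ≤ 0
  (-3)(1) + (-3)(1) = -6 ≤ 0
  (-2)(1) + (1)(1) = -1 ≤ 0
  (-4)(1) + (3)(1) = -1 ≤ 0
and d ≥ 0, so (0, 3) + t·d stays feasible for every t ≥ 0. Along this ray z = 6x1 + 8x2 changes by 14 per unit t, so z → +∞.

The LP is unbounded; z can be made arbitrarily large.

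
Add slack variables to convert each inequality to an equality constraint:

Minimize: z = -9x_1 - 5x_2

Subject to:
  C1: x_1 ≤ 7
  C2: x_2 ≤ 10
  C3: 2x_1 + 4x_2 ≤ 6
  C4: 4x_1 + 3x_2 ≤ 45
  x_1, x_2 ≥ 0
min z = -9x_1 - 5x_2

s.t.
  x_1 + s1 = 7
  x_2 + s2 = 10
  2x_1 + 4x_2 + s3 = 6
  4x_1 + 3x_2 + s4 = 45
  x_1, x_2, s1, s2, s3, s4 ≥ 0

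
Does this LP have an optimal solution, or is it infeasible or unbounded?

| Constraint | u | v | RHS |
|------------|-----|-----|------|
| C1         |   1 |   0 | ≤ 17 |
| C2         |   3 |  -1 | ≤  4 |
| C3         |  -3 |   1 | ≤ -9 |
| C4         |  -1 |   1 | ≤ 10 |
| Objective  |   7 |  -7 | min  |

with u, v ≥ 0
C2 requires 3u - v ≤ 4, while C3 (-3u + v ≤ -9) is equivalent to 3u - v ≥ 9. Together they would need 9 ≤ 3u - v ≤ 4, which is impossible since 9 > 4. No point satisfies all constraints.

Infeasible: no point satisfies all constraints simultaneously.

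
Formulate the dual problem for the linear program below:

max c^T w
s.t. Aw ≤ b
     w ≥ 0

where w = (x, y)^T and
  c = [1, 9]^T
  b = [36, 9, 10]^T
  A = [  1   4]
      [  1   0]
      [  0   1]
Minimize: z = 36y1 + 9y2 + 10y3

Subject to:
  C1: -y1 - y2 ≤ -1
  C2: -4y1 - y3 ≤ -9
  y1, y2, y3 ≥ 0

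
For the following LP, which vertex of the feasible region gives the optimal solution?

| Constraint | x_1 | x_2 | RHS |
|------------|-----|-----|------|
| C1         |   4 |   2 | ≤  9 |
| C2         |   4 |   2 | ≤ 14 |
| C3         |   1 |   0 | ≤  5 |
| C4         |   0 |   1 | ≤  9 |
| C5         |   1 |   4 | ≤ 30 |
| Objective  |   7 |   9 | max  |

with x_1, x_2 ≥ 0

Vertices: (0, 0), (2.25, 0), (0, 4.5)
(0, 4.5) with z = 40.5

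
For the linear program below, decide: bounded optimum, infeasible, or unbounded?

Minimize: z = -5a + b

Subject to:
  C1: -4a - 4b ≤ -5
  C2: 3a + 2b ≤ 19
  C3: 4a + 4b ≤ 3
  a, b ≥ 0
C3 requires 4a + 4b ≤ 3, while C1 (-4a - 4b ≤ -5) is equivalent to 4a + 4b ≥ 5. Together they would need 5 ≤ 4a + 4b ≤ 3, which is impossible since 5 > 3. No point satisfies all constraints.

Infeasible: no point satisfies all constraints simultaneously.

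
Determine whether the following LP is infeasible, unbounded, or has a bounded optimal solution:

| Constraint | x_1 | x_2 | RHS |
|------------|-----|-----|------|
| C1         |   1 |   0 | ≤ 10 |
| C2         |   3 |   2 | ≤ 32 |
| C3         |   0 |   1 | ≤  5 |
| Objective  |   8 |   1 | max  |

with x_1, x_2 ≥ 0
The point (10, 1) satisfies every constraint, so the LP is feasible; the constraints give x_1 ≤ 10 and x_2 ≤ 5, which with x_1, x_2 ≥ 0 keep the feasible region inside a bounded box. A feasible, bounded LP attains a finite optimum at a vertex.

Bounded optimum: z* = 81 at (10, 1).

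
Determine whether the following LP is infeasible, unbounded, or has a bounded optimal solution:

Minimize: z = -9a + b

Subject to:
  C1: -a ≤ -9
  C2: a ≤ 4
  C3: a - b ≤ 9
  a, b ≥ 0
C2 requires a ≤ 4, while C1 (-a ≤ -9) is equivalent to a ≥ 9. Together they would need 9 ≤ a ≤ 4, which is impossible since 9 > 4. No point satisfies all constraints.

Infeasible — the constraint set is empty.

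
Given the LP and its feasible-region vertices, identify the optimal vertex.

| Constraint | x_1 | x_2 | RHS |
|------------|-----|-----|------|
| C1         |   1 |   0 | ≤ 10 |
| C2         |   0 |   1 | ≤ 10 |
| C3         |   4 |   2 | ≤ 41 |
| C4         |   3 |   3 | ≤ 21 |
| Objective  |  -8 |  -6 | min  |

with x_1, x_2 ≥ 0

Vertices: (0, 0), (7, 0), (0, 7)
Evaluating z = -8x_1 - 6x_2 at each vertex:
  (0, 0): z = 0
  (7, 0): z = -56
  (0, 7): z = -42

The smallest value is z = -56, attained at (7, 0).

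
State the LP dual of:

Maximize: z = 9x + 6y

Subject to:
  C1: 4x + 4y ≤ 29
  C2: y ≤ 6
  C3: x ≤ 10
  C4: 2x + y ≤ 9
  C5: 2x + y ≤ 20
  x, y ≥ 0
Minimize: z = 29y1 + 6y2 + 10y3 + 9y4 + 20y5

Subject to:
  C1: -4y1 - y3 - 2y4 - 2y5 ≤ -9
  C2: -4y1 - y2 - y4 - y5 ≤ -6
  y1, y2, y3, y4, y5 ≥ 0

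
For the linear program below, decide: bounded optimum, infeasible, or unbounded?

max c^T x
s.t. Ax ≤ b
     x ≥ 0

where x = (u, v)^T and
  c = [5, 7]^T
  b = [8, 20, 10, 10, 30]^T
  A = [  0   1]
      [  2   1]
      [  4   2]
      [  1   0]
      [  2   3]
The point (0, 5) satisfies every constraint, so the LP is feasible; the constraints give u ≤ 10 and v ≤ 8, which with u, v ≥ 0 keep the feasible region inside a bounded box. A feasible, bounded LP attains a finite optimum at a vertex.

The LP has an optimal solution: (0, 5) with z = 35.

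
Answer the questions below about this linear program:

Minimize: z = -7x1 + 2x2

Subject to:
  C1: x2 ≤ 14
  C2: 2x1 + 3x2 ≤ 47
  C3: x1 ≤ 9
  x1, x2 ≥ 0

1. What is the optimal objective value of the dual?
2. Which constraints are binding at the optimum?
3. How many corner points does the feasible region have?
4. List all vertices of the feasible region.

1. -63 (by strong duality, equal to the primal optimum)
2. C3, x2 ≥ 0
3. 5
4. (0, 0), (9, 0), (9, 9.667), (2.5, 14), (0, 14)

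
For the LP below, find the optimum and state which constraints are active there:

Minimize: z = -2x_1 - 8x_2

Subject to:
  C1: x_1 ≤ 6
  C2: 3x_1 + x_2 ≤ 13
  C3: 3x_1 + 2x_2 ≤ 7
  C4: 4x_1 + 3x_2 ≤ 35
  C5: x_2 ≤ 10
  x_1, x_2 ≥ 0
Optimal: x_1 = 0, x_2 = 3.5
Slack at optimum:
  C1: slack = 6
  C2: slack = 9.5
  C3: slack = 0 (binding)
  C4: slack = 24.5
  C5: slack = 6.5
  x_1 ≥ 0: x_1 = 0 (binding)
  x_2 ≥ 0: x_2 = 3.5
Binding constraints: C3, x_1 ≥ 0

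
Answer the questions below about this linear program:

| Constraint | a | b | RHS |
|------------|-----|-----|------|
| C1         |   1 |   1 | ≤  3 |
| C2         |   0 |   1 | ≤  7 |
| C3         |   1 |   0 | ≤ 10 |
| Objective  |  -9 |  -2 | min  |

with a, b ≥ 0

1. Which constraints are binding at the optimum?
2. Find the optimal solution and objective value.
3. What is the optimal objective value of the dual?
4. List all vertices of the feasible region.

1. C1, b ≥ 0
2. a = 3, b = 0, z = -27
3. -27 (by strong duality, equal to the primal optimum)
4. (0, 0), (3, 0), (0, 3)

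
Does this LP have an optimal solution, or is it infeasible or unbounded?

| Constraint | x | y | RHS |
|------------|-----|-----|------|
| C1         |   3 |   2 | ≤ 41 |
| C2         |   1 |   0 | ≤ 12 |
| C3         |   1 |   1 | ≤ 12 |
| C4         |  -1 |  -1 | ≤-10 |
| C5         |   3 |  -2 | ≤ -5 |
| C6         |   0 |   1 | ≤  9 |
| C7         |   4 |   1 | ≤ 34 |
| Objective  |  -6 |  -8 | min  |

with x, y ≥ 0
The point (3, 9) satisfies every constraint, so the LP is feasible; the constraints give x ≤ 12 and y ≤ 9, which with x, y ≥ 0 keep the feasible region inside a bounded box. A feasible, bounded LP attains a finite optimum at a vertex.

The LP has an optimal solution: (3, 9) with z = -90.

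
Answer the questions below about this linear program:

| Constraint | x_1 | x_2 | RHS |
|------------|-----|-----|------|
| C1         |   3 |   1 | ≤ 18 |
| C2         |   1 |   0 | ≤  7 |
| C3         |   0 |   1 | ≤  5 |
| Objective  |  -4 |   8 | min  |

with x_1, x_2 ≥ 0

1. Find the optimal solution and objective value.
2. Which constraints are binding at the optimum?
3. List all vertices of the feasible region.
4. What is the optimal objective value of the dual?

1. x_1 = 6, x_2 = 0, z = -24
2. C1, x_2 ≥ 0
3. (0, 0), (6, 0), (4.333, 5), (0, 5)
4. -24 (by strong duality, equal to the primal optimum)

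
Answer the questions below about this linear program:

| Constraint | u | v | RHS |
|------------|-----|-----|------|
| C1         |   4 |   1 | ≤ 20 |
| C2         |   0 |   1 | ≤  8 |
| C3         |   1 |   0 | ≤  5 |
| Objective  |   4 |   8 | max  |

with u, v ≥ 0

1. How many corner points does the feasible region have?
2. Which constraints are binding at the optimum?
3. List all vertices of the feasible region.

1. 4
2. C1, C2
3. (0, 0), (5, 0), (3, 8), (0, 8)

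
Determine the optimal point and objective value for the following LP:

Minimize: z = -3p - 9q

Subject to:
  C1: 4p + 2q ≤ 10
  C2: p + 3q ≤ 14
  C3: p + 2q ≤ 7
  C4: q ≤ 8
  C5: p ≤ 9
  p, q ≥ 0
p = 0, q = 3.5, z = -31.5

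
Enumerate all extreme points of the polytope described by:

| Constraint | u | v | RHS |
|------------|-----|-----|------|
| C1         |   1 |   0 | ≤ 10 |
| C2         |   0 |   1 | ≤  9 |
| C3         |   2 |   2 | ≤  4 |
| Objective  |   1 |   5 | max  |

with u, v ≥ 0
Each vertex is the intersection of two constraint boundaries that also satisfies all remaining constraints:
  u = 0 and v = 0 → (0, 0)
  2u + 2v = 4 and v = 0 → (2, 0)
  2u + 2v = 4 and u = 0 → (0, 2)

Vertices: (0, 0), (2, 0), (0, 2)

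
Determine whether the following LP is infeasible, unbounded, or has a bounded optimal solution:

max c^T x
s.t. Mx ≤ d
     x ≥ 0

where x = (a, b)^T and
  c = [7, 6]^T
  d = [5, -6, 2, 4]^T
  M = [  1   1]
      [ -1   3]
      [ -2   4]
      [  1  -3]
One constraint requires a - 3b ≤ 4, while the constraint -a + 3b ≤ -6 is equivalent to a - 3b ≥ 6. Together they would need 6 ≤ a - 3b ≤ 4, which is impossible since 6 > 4. No point satisfies all constraints.

Infeasible: no point satisfies all constraints simultaneously.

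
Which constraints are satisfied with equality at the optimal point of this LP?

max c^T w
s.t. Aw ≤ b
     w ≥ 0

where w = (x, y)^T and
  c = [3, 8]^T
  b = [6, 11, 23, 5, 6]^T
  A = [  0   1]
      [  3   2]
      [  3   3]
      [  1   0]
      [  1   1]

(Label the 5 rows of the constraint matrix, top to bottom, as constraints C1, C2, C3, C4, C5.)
Optimal: x = 0, y = 5.5
Slack at optimum:
  C1: slack = 0.5
  C2: slack = 0 (binding)
  C3: slack = 6.5
  C4: slack = 5
  C5: slack = 0.5
  x ≥ 0: x = 0 (binding)
  y ≥ 0: y = 5.5
Binding constraints: C2, x ≥ 0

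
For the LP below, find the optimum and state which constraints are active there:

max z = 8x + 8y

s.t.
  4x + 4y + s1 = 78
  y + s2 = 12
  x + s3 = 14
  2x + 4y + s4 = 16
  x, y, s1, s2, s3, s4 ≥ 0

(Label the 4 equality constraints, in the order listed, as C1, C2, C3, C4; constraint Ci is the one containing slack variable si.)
Optimal: x = 8, y = 0
Slack at optimum:
  C1: slack = 46
  C2: slack = 12
  C3: slack = 6
  C4: slack = 0 (binding)
  x ≥ 0: x = 8
  y ≥ 0: y = 0 (binding)
Binding constraints: C4, y ≥ 0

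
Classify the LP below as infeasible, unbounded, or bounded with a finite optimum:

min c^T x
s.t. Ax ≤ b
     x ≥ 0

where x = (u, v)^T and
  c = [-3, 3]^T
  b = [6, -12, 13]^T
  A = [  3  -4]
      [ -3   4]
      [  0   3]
One constraint requires 3u - 4v ≤ 6, while the constraint -3u + 4v ≤ -12 is equivalent to 3u - 4v ≥ 12. Together they would need 12 ≤ 3u - 4v ≤ 6, which is impossible since 12 > 6. No point satisfies all constraints.

Infeasible: no point satisfies all constraints simultaneously.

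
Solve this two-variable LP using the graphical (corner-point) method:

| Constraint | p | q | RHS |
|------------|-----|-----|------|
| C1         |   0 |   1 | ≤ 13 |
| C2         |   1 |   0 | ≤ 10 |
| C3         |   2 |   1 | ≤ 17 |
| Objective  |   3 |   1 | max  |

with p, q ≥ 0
p = 8.5, q = 0, z = 25.5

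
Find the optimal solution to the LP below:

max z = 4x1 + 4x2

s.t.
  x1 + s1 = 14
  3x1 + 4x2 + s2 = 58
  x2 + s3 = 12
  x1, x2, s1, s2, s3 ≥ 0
x1 = 14, x2 = 4, z = 72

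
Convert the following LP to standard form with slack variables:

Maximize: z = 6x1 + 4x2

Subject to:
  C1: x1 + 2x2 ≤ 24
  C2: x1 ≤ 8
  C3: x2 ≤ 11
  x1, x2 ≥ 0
max z = 6x1 + 4x2

s.t.
  x1 + 2x2 + s1 = 24
  x1 + s2 = 8
  x2 + s3 = 11
  x1, x2, s1, s2, s3 ≥ 0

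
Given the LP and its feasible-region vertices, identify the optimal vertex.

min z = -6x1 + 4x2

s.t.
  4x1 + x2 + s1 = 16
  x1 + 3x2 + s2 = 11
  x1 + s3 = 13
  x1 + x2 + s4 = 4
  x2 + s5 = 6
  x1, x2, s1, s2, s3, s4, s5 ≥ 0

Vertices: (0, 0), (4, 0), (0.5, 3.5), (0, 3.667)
Evaluating z = -6x1 + 4x2 at each vertex:
  (0, 0): z = 0
  (4, 0): z = -24
  (0.5, 3.5): z = 11
  (0, 3.667): z = 14.67

The smallest value is z = -24, attained at (4, 0).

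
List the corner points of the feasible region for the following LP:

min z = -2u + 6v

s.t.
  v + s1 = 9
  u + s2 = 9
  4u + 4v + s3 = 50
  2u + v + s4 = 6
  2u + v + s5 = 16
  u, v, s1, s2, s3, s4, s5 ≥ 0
Each vertex is the intersection of two constraint boundaries that also satisfies all remaining constraints:
  u = 0 and v = 0 → (0, 0)
  2u + v = 6 and v = 0 → (3, 0)
  2u + v = 6 and u = 0 → (0, 6)

Vertices: (0, 0), (3, 0), (0, 6)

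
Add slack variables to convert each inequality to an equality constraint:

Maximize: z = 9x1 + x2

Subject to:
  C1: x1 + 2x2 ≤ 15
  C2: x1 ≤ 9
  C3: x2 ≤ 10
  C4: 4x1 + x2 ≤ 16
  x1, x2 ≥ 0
max z = 9x1 + x2

s.t.
  x1 + 2x2 + s1 = 15
  x1 + s2 = 9
  x2 + s3 = 10
  4x1 + x2 + s4 = 16
  x1, x2, s1, s2, s3, s4 ≥ 0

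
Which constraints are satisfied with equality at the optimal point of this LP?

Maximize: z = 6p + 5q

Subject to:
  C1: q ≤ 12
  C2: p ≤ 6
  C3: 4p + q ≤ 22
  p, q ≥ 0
Optimal: p = 2.5, q = 12
Slack at optimum:
  C1: slack = 0 (binding)
  C2: slack = 3.5
  C3: slack = 0 (binding)
  p ≥ 0: p = 2.5
  q ≥ 0: q = 12
Binding constraints: C1, C3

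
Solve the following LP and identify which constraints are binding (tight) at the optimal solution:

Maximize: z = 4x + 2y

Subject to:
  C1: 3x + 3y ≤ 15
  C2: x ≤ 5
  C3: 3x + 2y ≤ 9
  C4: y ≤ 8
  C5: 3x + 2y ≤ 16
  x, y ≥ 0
Optimal: x = 3, y = 0
Binding: C3, y ≥ 0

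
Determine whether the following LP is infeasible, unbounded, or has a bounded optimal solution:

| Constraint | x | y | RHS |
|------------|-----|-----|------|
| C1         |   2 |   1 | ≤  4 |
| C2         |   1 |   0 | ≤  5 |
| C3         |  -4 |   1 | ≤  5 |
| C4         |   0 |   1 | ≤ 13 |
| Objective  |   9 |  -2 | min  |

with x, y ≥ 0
The point (0, 4) satisfies every constraint, so the LP is feasible; the constraints give x ≤ 5 and y ≤ 13, which with x, y ≥ 0 keep the feasible region inside a bounded box. A feasible, bounded LP attains a finite optimum at a vertex.

Evaluating z = 9x - 2y at each vertex:
  (0, 0): z = 0
  (2, 0): z = 18
  (0, 4): z = -8

Feasible with finite optimum z* = -8 at (0, 4).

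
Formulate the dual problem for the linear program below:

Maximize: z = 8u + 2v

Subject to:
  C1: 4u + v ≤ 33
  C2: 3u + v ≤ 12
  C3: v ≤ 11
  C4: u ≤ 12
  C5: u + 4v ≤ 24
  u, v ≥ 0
Minimize: z = 33y1 + 12y2 + 11y3 + 12y4 + 24y5

Subject to:
  C1: -4y1 - 3y2 - y4 - y5 ≤ -8
  C2: -y1 - y2 - y3 - 4y5 ≤ -2
  y1, y2, y3, y4, y5 ≥ 0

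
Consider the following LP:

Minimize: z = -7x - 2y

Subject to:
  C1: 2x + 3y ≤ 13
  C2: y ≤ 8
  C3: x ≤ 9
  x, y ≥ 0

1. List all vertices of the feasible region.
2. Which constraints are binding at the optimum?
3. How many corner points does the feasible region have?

1. (0, 0), (6.5, 0), (0, 4.333)
2. C1, y ≥ 0
3. 3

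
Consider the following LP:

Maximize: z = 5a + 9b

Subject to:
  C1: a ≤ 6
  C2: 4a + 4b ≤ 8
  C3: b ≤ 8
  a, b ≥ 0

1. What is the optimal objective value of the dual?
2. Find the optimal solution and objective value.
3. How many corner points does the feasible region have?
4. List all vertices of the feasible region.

1. 18 (by strong duality, equal to the primal optimum)
2. a = 0, b = 2, z = 18
3. 3
4. (0, 0), (2, 0), (0, 2)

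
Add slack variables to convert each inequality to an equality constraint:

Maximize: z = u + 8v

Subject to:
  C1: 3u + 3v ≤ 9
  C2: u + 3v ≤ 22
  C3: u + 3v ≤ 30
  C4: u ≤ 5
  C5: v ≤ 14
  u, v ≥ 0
max z = u + 8v

s.t.
  3u + 3v + s1 = 9
  u + 3v + s2 = 22
  u + 3v + s3 = 30
  u + s4 = 5
  v + s5 = 14
  u, v, s1, s2, s3, s4, s5 ≥ 0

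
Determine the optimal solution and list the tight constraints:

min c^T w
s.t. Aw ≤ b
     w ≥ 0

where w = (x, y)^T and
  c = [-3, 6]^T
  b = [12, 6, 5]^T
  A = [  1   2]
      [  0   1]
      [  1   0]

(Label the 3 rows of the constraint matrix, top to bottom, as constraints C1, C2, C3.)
Optimal: x = 5, y = 0
Slack at optimum:
  C1: slack = 7
  C2: slack = 6
  C3: slack = 0 (binding)
  x ≥ 0: x = 5
  y ≥ 0: y = 0 (binding)
Binding constraints: C3, y ≥ 0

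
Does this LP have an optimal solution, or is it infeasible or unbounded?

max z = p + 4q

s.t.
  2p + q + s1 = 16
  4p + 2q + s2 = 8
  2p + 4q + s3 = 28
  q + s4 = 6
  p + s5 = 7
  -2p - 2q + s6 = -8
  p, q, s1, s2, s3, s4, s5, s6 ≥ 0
The point (0, 4) satisfies every constraint, so the LP is feasible; the constraints give p ≤ 7 and q ≤ 6, which with p, q ≥ 0 keep the feasible region inside a bounded box. A feasible, bounded LP attains a finite optimum at a vertex.

Feasible with finite optimum z* = 16 at (0, 4).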